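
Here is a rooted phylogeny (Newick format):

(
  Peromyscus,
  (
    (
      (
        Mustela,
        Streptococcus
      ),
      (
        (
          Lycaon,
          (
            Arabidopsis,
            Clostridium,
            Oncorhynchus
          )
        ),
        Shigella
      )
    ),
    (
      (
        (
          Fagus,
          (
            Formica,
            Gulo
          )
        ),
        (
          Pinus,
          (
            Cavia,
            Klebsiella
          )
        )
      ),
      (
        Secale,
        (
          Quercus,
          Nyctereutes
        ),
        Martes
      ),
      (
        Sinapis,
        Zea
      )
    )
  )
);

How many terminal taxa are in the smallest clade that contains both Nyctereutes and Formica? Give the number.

The MRCA of Nyctereutes and Formica is the node subtending (((Fagus,(Formica,Gulo)),(Pinus,(Cavia,Klebsiella))),(Secale,(Quercus,Nyctereutes),Martes),(Sinapis,Zea)).
That clade contains 12 terminal taxa: Cavia, Fagus, Formica, Gulo, Klebsiella, Martes, Nyctereutes, Pinus, Quercus, Secale, Sinapis, Zea.

12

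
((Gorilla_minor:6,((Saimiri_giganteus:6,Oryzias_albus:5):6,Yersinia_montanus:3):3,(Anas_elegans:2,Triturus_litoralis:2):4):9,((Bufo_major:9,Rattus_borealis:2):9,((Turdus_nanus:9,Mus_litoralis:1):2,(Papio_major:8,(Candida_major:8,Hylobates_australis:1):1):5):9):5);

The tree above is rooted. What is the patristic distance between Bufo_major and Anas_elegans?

The path runs Bufo_major → … → MRCA → … → Anas_elegans; the MRCA is the root of the tree.
Branch lengths along that path: 9 + 9 + 5 + 9 + 4 + 2 = 38.

38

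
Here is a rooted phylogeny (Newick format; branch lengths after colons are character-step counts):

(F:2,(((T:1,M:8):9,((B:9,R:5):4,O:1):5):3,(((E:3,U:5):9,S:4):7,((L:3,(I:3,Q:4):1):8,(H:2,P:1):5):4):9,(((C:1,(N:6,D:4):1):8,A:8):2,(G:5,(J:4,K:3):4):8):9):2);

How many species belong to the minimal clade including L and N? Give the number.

20

The MRCA of L and N is the node subtending (((T,M),((B,R),O)),(((E,U),S),((L,(I,Q)),(H,P))),(((C,(N,D)),A),(G,(J,K)))).
That clade contains 20 terminal taxa: A, B, C, D, E, G, H, I, J, K, L, M, N, O, P, Q, R, S, T, U.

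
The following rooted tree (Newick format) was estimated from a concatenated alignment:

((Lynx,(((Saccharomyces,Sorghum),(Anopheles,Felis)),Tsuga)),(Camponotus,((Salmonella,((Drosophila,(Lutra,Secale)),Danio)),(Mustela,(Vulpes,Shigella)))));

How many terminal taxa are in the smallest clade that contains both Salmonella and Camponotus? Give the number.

The MRCA of Salmonella and Camponotus is the node subtending (Camponotus,((Salmonella,((Drosophila,(Lutra,Secale)),Danio)),(Mustela,(Vulpes,Shigella)))).
That clade contains 9 terminal taxa: Camponotus, Danio, Drosophila, Lutra, Mustela, Salmonella, Secale, Shigella, Vulpes.

9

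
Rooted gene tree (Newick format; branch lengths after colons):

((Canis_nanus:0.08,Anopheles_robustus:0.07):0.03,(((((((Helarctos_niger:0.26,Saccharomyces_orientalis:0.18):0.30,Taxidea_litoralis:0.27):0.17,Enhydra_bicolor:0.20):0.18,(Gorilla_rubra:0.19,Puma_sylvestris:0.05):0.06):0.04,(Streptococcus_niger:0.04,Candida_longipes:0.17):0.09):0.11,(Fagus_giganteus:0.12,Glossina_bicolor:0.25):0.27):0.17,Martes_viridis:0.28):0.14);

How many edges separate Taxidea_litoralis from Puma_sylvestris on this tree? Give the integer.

The MRCA of Taxidea_litoralis and Puma_sylvestris is the node subtending ((((Helarctos_niger,Saccharomyces_orientalis),Taxidea_litoralis),Enhydra_bicolor),(Gorilla_rubra,Puma_sylvestris)).
From Taxidea_litoralis up to that node: 3 branches. From Puma_sylvestris up to the same node: 2 branches. Total: 3 + 2 = 5.

5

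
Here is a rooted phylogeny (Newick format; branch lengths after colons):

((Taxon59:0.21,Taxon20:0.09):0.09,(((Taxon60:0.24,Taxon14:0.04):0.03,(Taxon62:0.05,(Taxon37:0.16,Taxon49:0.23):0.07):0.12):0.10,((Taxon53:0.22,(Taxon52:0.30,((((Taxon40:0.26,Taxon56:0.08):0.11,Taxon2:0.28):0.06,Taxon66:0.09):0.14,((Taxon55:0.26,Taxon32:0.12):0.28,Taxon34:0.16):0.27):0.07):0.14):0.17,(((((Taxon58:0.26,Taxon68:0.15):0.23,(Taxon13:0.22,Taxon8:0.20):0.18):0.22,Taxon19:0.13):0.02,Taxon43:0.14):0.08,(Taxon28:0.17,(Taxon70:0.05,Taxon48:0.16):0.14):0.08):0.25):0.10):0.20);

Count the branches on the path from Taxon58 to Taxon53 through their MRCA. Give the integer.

8

The MRCA of Taxon58 and Taxon53 is the node subtending ((Taxon53,(Taxon52,((((Taxon40,Taxon56),Taxon2),Taxon66),((Taxon55,Taxon32),Taxon34)))),(((((Taxon58,Taxon68),(Taxon13,Taxon8)),Taxon19),Taxon43),(Taxon28,(Taxon70,Taxon48)))).
From Taxon58 up to that node: 6 branches. From Taxon53 up to the same node: 2 branches. Total: 6 + 2 = 8.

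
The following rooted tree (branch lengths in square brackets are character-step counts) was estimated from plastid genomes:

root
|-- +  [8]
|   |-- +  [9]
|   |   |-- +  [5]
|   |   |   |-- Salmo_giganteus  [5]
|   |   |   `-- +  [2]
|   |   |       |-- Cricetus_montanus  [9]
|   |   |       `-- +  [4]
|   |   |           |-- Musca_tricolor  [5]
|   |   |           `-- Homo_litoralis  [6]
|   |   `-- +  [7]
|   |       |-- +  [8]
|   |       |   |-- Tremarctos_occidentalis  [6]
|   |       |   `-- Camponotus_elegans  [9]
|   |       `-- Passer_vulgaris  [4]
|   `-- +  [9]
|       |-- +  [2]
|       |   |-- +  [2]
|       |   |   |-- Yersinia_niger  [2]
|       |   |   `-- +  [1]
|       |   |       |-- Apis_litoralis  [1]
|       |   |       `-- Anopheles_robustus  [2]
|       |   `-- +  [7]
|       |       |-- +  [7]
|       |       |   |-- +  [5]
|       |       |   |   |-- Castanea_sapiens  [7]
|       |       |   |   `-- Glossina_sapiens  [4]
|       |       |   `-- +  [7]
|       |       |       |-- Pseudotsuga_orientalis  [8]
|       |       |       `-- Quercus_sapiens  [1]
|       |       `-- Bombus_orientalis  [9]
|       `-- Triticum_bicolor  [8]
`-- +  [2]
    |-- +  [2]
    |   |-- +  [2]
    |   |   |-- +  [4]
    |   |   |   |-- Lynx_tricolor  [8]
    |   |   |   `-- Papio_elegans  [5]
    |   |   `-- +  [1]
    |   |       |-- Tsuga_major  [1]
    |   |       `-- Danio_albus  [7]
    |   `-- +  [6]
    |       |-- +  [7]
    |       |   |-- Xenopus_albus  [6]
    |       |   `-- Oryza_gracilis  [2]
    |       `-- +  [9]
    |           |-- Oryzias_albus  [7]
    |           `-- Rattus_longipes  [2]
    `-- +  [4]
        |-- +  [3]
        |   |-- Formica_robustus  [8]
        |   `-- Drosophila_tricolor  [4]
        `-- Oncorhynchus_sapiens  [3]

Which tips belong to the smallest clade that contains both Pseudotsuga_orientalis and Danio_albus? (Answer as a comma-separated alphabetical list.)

Tracing Pseudotsuga_orientalis: it sits inside (Pseudotsuga_orientalis,Quercus_sapiens).
Tracing Danio_albus: it sits inside (Tsuga_major,Danio_albus).
The smallest clade enclosing both is the whole tree (their MRCA is the root), so the answer is all 27 tips in alphabetical order.

Anopheles_robustus, Apis_litoralis, Bombus_orientalis, Camponotus_elegans, Castanea_sapiens, Cricetus_montanus, Danio_albus, Drosophila_tricolor, Formica_robustus, Glossina_sapiens, Homo_litoralis, Lynx_tricolor, Musca_tricolor, Oncorhynchus_sapiens, Oryza_gracilis, Oryzias_albus, Papio_elegans, Passer_vulgaris, Pseudotsuga_orientalis, Quercus_sapiens, Rattus_longipes, Salmo_giganteus, Tremarctos_occidentalis, Triticum_bicolor, Tsuga_major, Xenopus_albus, Yersinia_niger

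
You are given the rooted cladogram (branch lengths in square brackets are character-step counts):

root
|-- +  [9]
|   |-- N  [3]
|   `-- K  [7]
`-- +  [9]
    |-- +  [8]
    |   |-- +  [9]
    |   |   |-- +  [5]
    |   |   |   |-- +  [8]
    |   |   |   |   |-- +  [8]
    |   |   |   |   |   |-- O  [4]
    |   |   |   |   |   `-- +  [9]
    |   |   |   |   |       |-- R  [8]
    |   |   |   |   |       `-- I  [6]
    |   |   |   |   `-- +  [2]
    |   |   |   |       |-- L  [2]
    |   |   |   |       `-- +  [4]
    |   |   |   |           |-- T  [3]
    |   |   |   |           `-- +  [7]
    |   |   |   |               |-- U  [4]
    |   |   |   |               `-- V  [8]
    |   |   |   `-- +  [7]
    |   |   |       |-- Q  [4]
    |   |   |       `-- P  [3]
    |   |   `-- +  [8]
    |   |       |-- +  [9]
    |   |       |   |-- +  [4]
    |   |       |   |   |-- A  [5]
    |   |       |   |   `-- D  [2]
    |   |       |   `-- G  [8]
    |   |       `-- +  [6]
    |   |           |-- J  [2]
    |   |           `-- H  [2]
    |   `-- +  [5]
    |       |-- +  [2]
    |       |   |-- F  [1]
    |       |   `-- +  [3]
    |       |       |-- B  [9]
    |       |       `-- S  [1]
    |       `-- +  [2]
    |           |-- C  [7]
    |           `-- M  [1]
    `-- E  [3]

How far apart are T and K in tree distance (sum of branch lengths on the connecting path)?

The path runs T → … → MRCA → … → K; the MRCA is the root of the tree.
Branch lengths along that path: 3 + 4 + 2 + 8 + 5 + 9 + 8 + 9 + 9 + 7 = 64.

64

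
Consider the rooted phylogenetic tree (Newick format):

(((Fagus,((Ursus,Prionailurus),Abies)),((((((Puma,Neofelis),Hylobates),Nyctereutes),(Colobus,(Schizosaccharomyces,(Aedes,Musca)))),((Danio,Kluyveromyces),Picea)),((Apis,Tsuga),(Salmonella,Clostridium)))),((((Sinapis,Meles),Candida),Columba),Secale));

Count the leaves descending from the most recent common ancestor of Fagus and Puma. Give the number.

19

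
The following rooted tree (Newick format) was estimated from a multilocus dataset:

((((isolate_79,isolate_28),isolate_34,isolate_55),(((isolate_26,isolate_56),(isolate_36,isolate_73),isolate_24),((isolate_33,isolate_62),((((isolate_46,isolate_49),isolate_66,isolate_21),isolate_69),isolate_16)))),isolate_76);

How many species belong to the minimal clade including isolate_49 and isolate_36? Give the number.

13

The MRCA of isolate_49 and isolate_36 is the node subtending (((isolate_26,isolate_56),(isolate_36,isolate_73),isolate_24),((isolate_33,isolate_62),((((isolate_46,isolate_49),isolate_66,isolate_21),isolate_69),isolate_16))).
That clade contains 13 terminal taxa: isolate_16, isolate_21, isolate_24, isolate_26, isolate_33, isolate_36, isolate_46, isolate_49, isolate_56, isolate_62, isolate_66, isolate_69, isolate_73.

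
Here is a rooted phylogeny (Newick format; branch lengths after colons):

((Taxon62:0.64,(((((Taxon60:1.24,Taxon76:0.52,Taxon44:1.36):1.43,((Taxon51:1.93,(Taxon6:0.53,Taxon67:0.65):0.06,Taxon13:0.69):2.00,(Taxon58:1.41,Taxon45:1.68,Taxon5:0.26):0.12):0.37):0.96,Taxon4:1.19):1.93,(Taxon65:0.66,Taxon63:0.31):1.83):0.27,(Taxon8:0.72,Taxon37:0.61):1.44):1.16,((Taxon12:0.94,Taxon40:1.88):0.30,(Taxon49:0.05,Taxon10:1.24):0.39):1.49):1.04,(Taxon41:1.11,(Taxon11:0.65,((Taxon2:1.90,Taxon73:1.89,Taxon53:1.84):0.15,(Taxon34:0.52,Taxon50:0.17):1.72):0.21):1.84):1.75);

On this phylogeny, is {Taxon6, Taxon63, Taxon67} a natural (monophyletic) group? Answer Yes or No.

The MRCA of the listed taxa subtends ((((Taxon60,Taxon76,Taxon44),((Taxon51,(Taxon6,Taxon67),Taxon13),(Taxon58,Taxon45,Taxon5))),Taxon4),(Taxon65,Taxon63)).
That clade also contains Taxon13, Taxon4, Taxon44, Taxon45, Taxon5, Taxon51, Taxon58, Taxon60, Taxon65, Taxon76, which are not in the proposed group, so the group is not monophyletic.

No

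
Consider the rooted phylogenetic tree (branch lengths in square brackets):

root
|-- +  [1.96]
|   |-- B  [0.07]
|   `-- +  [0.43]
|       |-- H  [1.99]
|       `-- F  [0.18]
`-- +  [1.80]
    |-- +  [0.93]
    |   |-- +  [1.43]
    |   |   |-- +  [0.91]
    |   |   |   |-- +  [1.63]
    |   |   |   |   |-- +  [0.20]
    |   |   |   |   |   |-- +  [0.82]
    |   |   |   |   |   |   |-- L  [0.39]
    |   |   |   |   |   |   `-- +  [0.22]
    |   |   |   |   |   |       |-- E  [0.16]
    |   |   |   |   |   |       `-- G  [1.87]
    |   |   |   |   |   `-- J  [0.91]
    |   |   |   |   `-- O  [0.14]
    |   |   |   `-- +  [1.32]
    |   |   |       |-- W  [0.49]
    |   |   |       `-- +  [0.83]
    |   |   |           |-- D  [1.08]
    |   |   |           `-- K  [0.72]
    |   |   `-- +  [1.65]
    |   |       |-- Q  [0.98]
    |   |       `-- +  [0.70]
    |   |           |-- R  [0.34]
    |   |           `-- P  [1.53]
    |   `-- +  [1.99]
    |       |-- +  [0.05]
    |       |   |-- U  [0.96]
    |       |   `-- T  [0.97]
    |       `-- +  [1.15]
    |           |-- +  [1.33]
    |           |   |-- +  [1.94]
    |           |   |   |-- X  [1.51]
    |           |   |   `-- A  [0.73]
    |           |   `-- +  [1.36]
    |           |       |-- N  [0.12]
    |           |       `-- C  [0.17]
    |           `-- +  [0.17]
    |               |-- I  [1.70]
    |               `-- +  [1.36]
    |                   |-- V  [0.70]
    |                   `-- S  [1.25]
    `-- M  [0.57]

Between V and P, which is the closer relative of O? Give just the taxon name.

The MRCA of O and P subtends (((((L,(E,G)),J),O),(W,(D,K))),(Q,(R,P))) (11 taxa).
The MRCA of O and V subtends ((((((L,(E,G)),J),O),(W,(D,K))),(Q,(R,P))),((U,T),(((X,A),(N,C)),(I,(V,S))))) (20 taxa).
The first is nested inside the second, so O shares a more recent common ancestor with P.

P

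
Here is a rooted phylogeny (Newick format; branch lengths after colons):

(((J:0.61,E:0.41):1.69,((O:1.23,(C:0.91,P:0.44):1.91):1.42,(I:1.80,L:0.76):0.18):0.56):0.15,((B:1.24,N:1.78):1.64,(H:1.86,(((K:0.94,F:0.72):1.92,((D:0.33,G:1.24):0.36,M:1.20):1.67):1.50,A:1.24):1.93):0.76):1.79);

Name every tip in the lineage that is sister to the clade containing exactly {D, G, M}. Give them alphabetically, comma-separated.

The clade containing exactly {D, G, M} attaches to the tree at the node subtending ((K,F),((D,G),M)).
The other lineage descending from that same node — the sister group — is (K,F); its 2 tips in alphabetical order are the answer.

F, K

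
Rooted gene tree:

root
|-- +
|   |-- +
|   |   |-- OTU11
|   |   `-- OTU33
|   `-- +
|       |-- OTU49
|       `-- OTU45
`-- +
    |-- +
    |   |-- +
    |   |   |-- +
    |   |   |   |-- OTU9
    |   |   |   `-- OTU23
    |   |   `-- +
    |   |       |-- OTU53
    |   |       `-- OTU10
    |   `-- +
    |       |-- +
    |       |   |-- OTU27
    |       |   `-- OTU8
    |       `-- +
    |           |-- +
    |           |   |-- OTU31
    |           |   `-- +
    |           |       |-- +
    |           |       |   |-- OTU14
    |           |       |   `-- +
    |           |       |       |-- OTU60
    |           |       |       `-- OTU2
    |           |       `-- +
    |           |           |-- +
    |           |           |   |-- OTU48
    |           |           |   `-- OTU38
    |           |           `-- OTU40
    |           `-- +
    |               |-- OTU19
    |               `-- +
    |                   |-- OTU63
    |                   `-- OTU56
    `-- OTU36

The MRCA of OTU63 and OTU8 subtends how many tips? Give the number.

The MRCA of OTU63 and OTU8 is the node subtending ((OTU27,OTU8),((OTU31,((OTU14,(OTU60,OTU2)),((OTU48,OTU38),OTU40))),(OTU19,(OTU63,OTU56)))).
That clade contains 12 terminal taxa: OTU14, OTU19, OTU2, OTU27, OTU31, OTU38, OTU40, OTU48, OTU56, OTU60, OTU63, OTU8.

12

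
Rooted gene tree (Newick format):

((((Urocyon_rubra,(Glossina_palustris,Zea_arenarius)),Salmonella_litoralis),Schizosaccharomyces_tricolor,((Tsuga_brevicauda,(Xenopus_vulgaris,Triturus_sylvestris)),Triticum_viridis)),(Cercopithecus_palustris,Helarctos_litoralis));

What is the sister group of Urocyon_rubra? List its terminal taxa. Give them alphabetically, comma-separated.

Glossina_palustris, Zea_arenarius

Urocyon_rubra attaches to the tree at the node subtending (Urocyon_rubra,(Glossina_palustris,Zea_arenarius)).
The other lineage descending from that same node — the sister group — is (Glossina_palustris,Zea_arenarius); its 2 tips in alphabetical order are the answer.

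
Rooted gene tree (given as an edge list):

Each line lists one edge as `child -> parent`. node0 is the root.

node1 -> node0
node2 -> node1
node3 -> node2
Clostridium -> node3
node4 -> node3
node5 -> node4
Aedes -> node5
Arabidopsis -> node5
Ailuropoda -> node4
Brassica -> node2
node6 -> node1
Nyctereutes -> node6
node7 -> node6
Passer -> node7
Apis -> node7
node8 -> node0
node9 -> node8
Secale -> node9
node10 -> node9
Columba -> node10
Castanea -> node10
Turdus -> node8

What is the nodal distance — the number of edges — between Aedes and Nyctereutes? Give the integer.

7

The MRCA of Aedes and Nyctereutes is the node subtending (((Clostridium,((Aedes,Arabidopsis),Ailuropoda)),Brassica),(Nyctereutes,(Passer,Apis))).
From Aedes up to that node: 5 branches. From Nyctereutes up to the same node: 2 branches. Total: 5 + 2 = 7.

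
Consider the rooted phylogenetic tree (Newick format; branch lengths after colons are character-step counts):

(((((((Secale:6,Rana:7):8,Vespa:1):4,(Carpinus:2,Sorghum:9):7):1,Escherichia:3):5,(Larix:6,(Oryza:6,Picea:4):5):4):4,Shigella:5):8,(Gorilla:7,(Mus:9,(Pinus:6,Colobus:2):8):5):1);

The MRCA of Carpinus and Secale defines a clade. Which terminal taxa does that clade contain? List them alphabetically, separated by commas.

Carpinus, Rana, Secale, Sorghum, Vespa

Tracing Carpinus: it sits inside (Carpinus,Sorghum).
Tracing Secale: it sits inside (Secale,Rana).
The smallest clade enclosing both is (((Secale,Rana),Vespa),(Carpinus,Sorghum)); the answer is its 5 terminal taxa in alphabetical order.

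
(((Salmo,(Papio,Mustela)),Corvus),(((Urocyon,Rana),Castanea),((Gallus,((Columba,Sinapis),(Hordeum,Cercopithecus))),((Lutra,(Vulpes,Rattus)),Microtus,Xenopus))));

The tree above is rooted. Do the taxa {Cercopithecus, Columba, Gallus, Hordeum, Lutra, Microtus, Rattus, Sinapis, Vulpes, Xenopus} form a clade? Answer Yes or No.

The most recent common ancestor of these taxa subtends ((Gallus,((Columba,Sinapis),(Hordeum,Cercopithecus))),((Lutra,(Vulpes,Rattus)),Microtus,Xenopus)).
That clade has exactly 10 tips — every listed taxon and nothing else — so the group is monophyletic.

Yes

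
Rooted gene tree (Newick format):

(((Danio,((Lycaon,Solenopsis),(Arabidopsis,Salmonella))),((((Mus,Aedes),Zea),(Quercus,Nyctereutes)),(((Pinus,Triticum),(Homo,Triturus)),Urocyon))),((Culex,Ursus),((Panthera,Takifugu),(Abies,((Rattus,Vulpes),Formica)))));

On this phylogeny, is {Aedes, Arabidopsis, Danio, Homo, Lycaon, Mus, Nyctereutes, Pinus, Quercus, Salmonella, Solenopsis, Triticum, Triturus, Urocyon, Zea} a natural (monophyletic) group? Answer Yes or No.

Yes

The most recent common ancestor of these taxa subtends ((Danio,((Lycaon,Solenopsis),(Arabidopsis,Salmonella))),((((Mus,Aedes),Zea),(Quercus,Nyctereutes)),(((Pinus,Triticum),(Homo,Triturus)),Urocyon))).
That clade has exactly 15 tips — every listed taxon and nothing else — so the group is monophyletic.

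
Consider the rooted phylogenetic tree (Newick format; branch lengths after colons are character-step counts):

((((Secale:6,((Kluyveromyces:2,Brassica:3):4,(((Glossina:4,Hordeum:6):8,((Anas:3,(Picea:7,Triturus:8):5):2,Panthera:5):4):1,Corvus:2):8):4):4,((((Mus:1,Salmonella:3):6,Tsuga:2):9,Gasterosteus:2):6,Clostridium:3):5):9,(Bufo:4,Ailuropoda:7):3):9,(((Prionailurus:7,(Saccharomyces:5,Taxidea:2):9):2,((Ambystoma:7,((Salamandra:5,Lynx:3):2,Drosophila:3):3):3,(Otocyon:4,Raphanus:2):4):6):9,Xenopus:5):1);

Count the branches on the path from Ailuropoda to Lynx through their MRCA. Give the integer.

10

The MRCA of Ailuropoda and Lynx is the root of the tree.
From Ailuropoda up to that node: 3 branches. From Lynx up to the same node: 7 branches. Total: 3 + 7 = 10.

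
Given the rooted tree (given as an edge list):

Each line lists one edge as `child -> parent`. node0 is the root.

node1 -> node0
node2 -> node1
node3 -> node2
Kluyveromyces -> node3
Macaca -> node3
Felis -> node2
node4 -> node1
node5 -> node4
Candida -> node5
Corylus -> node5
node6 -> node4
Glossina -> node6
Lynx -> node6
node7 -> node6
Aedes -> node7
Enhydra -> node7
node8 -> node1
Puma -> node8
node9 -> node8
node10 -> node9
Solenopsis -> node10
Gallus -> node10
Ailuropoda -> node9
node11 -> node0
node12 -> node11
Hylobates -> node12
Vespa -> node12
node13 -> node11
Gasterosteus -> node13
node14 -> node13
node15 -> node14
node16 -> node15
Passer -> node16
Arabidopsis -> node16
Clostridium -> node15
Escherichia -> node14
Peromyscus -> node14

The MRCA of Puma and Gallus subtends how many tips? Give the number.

4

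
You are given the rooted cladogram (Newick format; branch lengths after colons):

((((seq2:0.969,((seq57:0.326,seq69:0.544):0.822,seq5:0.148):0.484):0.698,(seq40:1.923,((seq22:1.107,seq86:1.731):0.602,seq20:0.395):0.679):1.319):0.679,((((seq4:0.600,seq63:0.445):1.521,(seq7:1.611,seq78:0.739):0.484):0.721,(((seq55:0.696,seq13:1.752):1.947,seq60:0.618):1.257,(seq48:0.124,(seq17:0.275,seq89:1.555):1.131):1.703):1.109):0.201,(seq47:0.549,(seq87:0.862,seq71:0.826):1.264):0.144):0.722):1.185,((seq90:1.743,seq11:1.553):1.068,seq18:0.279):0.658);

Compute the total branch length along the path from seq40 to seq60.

The path runs seq40 → … → MRCA → … → seq60; the MRCA is the node subtending (((seq2,((seq57,seq69),seq5)),(seq40,((seq22,seq86),seq20))),((((seq4,seq63),(seq7,seq78)),(((seq55,seq13),seq60),(seq48,(seq17,seq89)))),(seq47,(seq87,seq71)))).
Branch lengths along that path: 1.923 + 1.319 + 0.679 + 0.722 + 0.201 + 1.109 + 1.257 + 0.618 = 7.828.

7.828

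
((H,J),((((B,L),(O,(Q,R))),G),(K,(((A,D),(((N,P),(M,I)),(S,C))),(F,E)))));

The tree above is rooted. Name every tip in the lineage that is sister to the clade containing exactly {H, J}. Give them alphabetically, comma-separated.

The clade containing exactly {H, J} attaches directly to the root of the tree.
The other lineage descending from that same node — the sister group — is ((((B,L),(O,(Q,R))),G),(K,(((A,D),(((N,P),(M,I)),(S,C))),(F,E)))); its 17 tips in alphabetical order are the answer.

A, B, C, D, E, F, G, I, K, L, M, N, O, P, Q, R, S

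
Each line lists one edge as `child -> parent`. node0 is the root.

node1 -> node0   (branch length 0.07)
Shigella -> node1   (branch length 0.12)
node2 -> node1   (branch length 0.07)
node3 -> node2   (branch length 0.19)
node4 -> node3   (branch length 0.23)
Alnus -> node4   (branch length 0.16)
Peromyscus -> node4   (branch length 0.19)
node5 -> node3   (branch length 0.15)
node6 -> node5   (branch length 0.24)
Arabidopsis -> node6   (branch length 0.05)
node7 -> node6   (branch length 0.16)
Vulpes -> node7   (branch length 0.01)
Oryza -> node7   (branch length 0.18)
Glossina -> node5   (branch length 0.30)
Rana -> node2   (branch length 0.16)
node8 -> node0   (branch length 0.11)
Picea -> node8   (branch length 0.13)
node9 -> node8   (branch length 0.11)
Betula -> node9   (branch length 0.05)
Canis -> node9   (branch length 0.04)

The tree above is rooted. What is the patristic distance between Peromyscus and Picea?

0.99

The path runs Peromyscus → … → MRCA → … → Picea; the MRCA is the root of the tree.
Branch lengths along that path: 0.19 + 0.23 + 0.19 + 0.07 + 0.07 + 0.11 + 0.13 = 0.99.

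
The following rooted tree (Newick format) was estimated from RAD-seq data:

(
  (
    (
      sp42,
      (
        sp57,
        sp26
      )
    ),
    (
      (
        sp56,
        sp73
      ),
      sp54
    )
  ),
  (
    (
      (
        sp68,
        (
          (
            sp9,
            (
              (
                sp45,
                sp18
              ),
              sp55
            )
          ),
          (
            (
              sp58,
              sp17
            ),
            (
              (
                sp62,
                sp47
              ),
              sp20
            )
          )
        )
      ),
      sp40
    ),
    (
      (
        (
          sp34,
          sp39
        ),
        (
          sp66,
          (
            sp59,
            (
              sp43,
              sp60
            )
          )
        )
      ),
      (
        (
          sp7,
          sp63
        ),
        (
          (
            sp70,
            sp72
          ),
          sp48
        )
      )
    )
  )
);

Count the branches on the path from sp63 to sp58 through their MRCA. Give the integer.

The MRCA of sp63 and sp58 is the node subtending (((sp68,((sp9,((sp45,sp18),sp55)),((sp58,sp17),((sp62,sp47),sp20)))),sp40),(((sp34,sp39),(sp66,(sp59,(sp43,sp60)))),((sp7,sp63),((sp70,sp72),sp48)))).
From sp63 up to that node: 4 branches. From sp58 up to the same node: 6 branches. Total: 4 + 6 = 10.

10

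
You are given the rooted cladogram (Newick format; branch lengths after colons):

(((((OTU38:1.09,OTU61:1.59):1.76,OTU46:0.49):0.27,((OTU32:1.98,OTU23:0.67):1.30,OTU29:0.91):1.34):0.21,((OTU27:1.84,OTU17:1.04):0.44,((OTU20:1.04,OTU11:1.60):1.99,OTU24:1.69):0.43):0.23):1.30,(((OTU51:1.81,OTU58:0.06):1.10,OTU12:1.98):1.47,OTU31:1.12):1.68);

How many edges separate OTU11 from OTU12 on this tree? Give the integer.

8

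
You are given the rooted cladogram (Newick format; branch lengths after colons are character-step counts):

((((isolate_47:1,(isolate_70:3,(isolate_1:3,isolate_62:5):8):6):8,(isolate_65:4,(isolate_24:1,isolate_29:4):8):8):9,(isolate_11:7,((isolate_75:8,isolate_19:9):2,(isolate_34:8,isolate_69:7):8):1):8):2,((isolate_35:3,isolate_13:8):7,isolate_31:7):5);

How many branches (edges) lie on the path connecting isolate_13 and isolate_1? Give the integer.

9

The MRCA of isolate_13 and isolate_1 is the root of the tree.
From isolate_13 up to that node: 3 branches. From isolate_1 up to the same node: 6 branches. Total: 3 + 6 = 9.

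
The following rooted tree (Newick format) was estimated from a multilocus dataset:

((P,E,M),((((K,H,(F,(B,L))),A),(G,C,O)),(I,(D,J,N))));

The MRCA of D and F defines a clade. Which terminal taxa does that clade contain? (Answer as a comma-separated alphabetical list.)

Tracing D: it sits inside (D,J,N).
Tracing F: it sits inside (F,(B,L)).
The smallest clade enclosing both is ((((K,H,(F,(B,L))),A),(G,C,O)),(I,(D,J,N))); the answer is its 13 terminal taxa in alphabetical order.

A, B, C, D, F, G, H, I, J, K, L, N, O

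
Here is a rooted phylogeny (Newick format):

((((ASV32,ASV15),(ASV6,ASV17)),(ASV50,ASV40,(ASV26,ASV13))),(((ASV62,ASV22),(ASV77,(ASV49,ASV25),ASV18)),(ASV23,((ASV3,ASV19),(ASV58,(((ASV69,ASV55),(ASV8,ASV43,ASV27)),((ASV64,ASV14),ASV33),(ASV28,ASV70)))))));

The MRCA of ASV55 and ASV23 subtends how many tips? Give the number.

The MRCA of ASV55 and ASV23 is the node subtending (ASV23,((ASV3,ASV19),(ASV58,(((ASV69,ASV55),(ASV8,ASV43,ASV27)),((ASV64,ASV14),ASV33),(ASV28,ASV70))))).
That clade contains 14 terminal taxa: ASV14, ASV19, ASV23, ASV27, ASV28, ASV3, ASV33, ASV43, ASV55, ASV58, ASV64, ASV69, ASV70, ASV8.

14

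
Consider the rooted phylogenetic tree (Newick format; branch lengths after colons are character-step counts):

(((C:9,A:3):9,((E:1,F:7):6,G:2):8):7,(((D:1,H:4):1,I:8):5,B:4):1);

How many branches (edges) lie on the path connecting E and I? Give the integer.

7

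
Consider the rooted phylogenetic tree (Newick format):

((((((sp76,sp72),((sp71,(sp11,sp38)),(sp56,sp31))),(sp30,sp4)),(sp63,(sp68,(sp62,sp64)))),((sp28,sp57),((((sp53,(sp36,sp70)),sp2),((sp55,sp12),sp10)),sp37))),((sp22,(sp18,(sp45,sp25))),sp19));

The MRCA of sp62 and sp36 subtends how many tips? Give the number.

23

The MRCA of sp62 and sp36 is the node subtending (((((sp76,sp72),((sp71,(sp11,sp38)),(sp56,sp31))),(sp30,sp4)),(sp63,(sp68,(sp62,sp64)))),((sp28,sp57),((((sp53,(sp36,sp70)),sp2),((sp55,sp12),sp10)),sp37))).
That clade contains 23 terminal taxa: sp10, sp11, sp12, sp2, sp28, sp30, sp31, sp36, sp37, sp38, sp4, sp53, sp55, sp56, sp57, sp62, sp63, sp64, sp68, sp70, sp71, sp72, sp76.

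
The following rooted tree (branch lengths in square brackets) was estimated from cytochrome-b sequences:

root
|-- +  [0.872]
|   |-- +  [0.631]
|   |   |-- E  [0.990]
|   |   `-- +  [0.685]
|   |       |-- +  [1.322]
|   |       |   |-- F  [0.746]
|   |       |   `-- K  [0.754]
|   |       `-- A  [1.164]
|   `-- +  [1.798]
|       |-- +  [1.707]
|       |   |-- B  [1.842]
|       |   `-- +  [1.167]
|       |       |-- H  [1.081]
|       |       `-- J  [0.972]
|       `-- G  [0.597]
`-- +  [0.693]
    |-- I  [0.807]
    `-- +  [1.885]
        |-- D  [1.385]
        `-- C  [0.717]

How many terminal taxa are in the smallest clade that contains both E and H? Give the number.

8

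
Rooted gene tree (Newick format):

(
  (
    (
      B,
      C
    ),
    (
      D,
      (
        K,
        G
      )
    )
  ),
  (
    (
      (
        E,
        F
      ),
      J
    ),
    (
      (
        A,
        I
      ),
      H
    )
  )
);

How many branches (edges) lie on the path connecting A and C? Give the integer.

7

The MRCA of A and C is the root of the tree.
From A up to that node: 4 branches. From C up to the same node: 3 branches. Total: 4 + 3 = 7.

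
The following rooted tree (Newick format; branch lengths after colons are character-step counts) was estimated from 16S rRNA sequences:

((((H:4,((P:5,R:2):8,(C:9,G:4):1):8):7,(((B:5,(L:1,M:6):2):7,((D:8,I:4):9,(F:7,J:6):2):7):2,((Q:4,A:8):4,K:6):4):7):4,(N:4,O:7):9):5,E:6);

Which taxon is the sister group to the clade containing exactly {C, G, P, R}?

H

The clade containing exactly {C, G, P, R} attaches to the tree at the node subtending (H,((P,R),(C,G))).
The other lineage descending from that same node — the sister group — is the single tip H.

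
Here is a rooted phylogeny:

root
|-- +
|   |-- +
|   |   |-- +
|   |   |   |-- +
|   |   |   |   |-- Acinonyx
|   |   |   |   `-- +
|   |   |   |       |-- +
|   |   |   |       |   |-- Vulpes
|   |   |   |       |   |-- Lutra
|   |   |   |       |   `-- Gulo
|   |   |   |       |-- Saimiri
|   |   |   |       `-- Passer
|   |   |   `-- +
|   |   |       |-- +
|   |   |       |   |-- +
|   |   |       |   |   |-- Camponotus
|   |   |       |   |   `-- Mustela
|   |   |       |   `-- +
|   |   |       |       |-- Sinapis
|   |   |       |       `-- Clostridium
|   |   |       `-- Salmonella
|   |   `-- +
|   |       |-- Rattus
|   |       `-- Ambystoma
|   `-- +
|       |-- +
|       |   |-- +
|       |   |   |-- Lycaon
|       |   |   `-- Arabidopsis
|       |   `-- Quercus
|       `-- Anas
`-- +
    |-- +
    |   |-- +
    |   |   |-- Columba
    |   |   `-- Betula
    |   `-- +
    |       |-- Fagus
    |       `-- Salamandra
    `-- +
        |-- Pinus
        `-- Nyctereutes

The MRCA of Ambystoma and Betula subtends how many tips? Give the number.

23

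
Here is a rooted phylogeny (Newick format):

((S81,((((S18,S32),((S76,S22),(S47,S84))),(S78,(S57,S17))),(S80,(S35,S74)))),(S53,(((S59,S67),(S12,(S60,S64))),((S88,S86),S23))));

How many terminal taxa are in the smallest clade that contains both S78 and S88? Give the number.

22

The MRCA of S78 and S88 is the root, so the clade is the entire tree.
That clade contains 22 terminal taxa: S12, S17, S18, S22, S23, S32, S35, S47, S53, S57, S59, S60, S64, S67, S74, S76, S78, S80, S81, S84, S86, S88.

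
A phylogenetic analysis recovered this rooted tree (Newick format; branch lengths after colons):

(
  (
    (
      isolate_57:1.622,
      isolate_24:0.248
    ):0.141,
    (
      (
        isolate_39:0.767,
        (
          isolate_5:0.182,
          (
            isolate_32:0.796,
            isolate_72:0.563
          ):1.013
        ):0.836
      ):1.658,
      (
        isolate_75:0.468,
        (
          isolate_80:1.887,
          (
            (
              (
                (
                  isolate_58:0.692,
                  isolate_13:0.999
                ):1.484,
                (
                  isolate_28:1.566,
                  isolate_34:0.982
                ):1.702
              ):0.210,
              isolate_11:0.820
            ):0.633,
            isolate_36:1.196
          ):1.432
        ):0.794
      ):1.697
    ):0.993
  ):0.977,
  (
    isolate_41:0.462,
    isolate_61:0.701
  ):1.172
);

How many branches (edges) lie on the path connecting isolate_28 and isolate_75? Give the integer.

The MRCA of isolate_28 and isolate_75 is the node subtending (isolate_75,(isolate_80,((((isolate_58,isolate_13),(isolate_28,isolate_34)),isolate_11),isolate_36))).
From isolate_28 up to that node: 6 branches. From isolate_75 up to the same node: 1 branch. Total: 6 + 1 = 7.

7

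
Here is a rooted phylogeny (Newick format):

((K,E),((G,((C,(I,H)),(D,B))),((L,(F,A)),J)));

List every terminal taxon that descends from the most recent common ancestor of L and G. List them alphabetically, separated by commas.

A, B, C, D, F, G, H, I, J, L

Tracing L: it sits inside (L,(F,A)).
Tracing G: it sits inside (G,((C,(I,H)),(D,B))).
The smallest clade enclosing both is ((G,((C,(I,H)),(D,B))),((L,(F,A)),J)); the answer is its 10 terminal taxa in alphabetical order.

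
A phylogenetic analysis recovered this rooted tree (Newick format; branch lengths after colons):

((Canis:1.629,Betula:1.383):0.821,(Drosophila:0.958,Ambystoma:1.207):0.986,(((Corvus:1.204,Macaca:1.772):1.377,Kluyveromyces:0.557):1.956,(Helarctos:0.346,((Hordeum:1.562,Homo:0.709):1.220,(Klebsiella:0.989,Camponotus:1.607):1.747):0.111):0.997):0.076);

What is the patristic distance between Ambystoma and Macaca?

7.374

The path runs Ambystoma → … → MRCA → … → Macaca; the MRCA is the root of the tree.
Branch lengths along that path: 1.207 + 0.986 + 0.076 + 1.956 + 1.377 + 1.772 = 7.374.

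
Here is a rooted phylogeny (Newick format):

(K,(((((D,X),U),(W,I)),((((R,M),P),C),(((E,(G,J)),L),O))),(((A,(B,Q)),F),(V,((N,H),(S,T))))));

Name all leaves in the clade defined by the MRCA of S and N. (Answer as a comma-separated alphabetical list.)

H, N, S, T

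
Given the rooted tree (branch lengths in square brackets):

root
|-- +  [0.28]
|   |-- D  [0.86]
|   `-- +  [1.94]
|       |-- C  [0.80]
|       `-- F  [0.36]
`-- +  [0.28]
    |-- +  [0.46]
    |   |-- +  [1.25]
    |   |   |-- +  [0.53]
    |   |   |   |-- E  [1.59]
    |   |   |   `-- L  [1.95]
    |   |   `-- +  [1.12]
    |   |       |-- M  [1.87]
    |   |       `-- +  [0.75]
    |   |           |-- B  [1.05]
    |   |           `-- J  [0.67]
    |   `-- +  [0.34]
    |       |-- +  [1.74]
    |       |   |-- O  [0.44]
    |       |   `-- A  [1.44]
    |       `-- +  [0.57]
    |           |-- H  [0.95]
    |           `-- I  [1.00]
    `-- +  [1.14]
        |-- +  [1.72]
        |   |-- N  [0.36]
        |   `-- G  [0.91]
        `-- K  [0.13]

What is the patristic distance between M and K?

5.97

The path runs M → … → MRCA → … → K; the MRCA is the node subtending ((((E,L),(M,(B,J))),((O,A),(H,I))),((N,G),K)).
Branch lengths along that path: 1.87 + 1.12 + 1.25 + 0.46 + 1.14 + 0.13 = 5.97.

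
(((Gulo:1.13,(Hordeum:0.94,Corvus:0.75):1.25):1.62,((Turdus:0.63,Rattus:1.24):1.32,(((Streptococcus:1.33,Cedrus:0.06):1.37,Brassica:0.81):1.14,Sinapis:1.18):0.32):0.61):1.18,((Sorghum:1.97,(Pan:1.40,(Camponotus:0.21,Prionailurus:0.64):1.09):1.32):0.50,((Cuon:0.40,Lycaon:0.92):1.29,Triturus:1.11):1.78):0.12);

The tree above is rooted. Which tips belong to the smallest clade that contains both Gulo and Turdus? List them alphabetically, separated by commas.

Brassica, Cedrus, Corvus, Gulo, Hordeum, Rattus, Sinapis, Streptococcus, Turdus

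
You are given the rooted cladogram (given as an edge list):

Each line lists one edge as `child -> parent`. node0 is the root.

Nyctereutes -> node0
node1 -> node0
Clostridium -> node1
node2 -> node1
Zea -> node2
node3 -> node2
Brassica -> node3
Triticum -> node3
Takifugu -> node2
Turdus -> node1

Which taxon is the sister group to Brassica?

Brassica attaches to the tree at the node subtending (Brassica,Triticum).
The other lineage descending from that same node — the sister group — is the single tip Triticum.

Triticum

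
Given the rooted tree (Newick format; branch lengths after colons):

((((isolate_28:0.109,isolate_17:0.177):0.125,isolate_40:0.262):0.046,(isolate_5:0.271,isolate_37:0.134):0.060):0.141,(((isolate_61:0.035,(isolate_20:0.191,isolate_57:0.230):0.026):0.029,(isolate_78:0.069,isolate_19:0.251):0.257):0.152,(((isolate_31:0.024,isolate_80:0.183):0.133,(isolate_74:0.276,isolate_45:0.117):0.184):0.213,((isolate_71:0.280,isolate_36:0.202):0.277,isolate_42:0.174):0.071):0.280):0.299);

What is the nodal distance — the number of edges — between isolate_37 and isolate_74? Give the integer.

The MRCA of isolate_37 and isolate_74 is the root of the tree.
From isolate_37 up to that node: 3 branches. From isolate_74 up to the same node: 5 branches. Total: 3 + 5 = 8.

8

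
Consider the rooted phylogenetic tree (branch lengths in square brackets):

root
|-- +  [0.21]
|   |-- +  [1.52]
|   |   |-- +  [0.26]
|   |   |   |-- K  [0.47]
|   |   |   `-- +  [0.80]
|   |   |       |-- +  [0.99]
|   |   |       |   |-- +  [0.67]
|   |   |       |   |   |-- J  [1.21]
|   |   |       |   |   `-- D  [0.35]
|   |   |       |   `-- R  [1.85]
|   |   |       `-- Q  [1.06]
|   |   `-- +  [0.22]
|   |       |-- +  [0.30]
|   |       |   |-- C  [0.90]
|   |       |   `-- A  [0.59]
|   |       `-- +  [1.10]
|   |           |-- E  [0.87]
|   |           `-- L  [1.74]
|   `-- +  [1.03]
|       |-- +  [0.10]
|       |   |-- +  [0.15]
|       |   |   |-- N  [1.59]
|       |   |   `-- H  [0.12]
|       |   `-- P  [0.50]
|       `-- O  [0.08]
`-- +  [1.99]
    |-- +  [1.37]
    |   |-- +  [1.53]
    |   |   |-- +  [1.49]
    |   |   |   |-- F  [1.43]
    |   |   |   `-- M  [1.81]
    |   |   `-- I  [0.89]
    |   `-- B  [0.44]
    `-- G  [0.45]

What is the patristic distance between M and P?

The path runs M → … → MRCA → … → P; the MRCA is the root of the tree.
Branch lengths along that path: 1.81 + 1.49 + 1.53 + 1.37 + 1.99 + 0.21 + 1.03 + 0.10 + 0.50 = 10.03.

10.03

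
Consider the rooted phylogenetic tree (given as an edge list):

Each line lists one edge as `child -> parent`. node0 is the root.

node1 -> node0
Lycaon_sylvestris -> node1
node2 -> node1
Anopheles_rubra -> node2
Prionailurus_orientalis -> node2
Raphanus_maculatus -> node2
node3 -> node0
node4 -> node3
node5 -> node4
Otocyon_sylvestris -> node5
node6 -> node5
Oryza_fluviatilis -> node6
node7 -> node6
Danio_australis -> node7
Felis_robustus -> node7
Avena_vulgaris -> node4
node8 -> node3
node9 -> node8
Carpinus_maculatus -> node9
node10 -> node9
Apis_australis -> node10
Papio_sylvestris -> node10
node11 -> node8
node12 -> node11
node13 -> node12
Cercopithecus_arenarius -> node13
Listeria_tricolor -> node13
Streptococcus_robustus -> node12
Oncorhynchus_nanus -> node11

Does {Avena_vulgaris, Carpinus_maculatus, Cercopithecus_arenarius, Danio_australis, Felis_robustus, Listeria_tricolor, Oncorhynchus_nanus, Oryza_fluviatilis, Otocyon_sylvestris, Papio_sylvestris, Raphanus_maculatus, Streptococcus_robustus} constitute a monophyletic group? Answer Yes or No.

No

The MRCA of the listed taxa is the root, so the smallest clade containing them is the whole tree.
That clade also contains Anopheles_rubra, Apis_australis, Lycaon_sylvestris, Prionailurus_orientalis, which are not in the proposed group, so the group is not monophyletic.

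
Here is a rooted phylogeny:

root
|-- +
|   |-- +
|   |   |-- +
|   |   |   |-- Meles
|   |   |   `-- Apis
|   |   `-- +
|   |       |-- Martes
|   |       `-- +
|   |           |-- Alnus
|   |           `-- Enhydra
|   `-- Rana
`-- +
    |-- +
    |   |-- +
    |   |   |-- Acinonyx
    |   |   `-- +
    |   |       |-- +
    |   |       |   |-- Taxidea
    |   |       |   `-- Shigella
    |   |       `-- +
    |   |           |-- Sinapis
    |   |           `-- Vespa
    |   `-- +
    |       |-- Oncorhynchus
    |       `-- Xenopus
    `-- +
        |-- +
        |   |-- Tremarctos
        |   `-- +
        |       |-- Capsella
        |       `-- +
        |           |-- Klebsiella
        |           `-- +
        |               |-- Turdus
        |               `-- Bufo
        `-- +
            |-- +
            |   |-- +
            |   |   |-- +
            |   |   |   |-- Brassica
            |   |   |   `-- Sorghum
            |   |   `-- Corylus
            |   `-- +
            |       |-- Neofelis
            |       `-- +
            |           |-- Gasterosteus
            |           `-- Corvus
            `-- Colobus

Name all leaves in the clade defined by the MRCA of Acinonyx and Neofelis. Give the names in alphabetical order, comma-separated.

Acinonyx, Brassica, Bufo, Capsella, Colobus, Corvus, Corylus, Gasterosteus, Klebsiella, Neofelis, Oncorhynchus, Shigella, Sinapis, Sorghum, Taxidea, Tremarctos, Turdus, Vespa, Xenopus

Tracing Acinonyx: it sits inside (Acinonyx,((Taxidea,Shigella),(Sinapis,Vespa))).
Tracing Neofelis: it sits inside (Neofelis,(Gasterosteus,Corvus)).
The smallest clade enclosing both is (((Acinonyx,((Taxidea,Shigella),(Sinapis,Vespa))),(Oncorhynchus,Xenopus)),((Tremarctos,(Capsella,(Klebsiella,(Turdus,Bufo)))),((((Brassica,Sorghum),Corylus),(Neofelis,(Gasterosteus,Corvus))),Colobus))); the answer is its 19 terminal taxa in alphabetical order.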